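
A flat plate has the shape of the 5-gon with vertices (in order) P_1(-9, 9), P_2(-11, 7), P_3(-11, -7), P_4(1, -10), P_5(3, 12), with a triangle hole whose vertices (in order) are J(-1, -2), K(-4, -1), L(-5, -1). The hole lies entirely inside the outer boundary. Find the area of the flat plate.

241.5

Outer boundary:
Σ = (36) + (154) + (117) + (42) + (135) = 484
Area = |Σ|/2 = 242.
Hole:
Apply Gauss's area formula: 2A = Σ (x_i·y_{i+1} − x_{i+1}·y_i), indices taken mod 3.
Cross-terms: -7, -1, 9  ⇒  Σ = 1
Area = |Σ|/2 = 0.5.
Net area = 242 − 0.5 = 241.5.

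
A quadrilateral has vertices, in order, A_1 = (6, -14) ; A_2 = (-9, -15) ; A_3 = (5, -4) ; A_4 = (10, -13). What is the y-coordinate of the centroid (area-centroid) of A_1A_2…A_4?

-3127/288

Apply the shoelace (surveyor's) formula. First the cross-terms c_i = x_i·y_{i+1} − x_{i+1}·y_i:
  -216, 111, -25, -62  ⇒  2A = -192, A = -96.
Then Σ (y_i + y_{i+1})·c_i = 6254, so ȳ = 6254 / (6·(-96)) = -3127/288.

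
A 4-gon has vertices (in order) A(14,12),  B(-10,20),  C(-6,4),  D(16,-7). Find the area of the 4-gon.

374

Apply the shoelace formula: 2A = Σ (x_i·y_{i+1} − x_{i+1}·y_i), indices taken mod 4.
Σ = (400) + (80) + (-22) + (290) = 748
Area = |Σ|/2 = 374.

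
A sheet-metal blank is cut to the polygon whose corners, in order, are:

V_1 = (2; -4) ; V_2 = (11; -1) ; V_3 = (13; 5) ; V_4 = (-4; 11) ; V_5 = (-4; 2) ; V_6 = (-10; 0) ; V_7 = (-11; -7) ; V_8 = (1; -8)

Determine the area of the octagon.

253

Apply the shoelace formula: 2A = Σ (x_i·y_{i+1} − x_{i+1}·y_i), indices taken mod 8.
V_1→V_2: (2)(-1) − (11)(-4) = 42
V_2→V_3: (11)(5) − (13)(-1) = 68
V_3→V_4: (13)(11) − (-4)(5) = 163
V_4→V_5: (-4)(2) − (-4)(11) = 36
V_5→V_6: (-4)(0) − (-10)(2) = 20
V_6→V_7: (-10)(-7) − (-11)(0) = 70
V_7→V_8: (-11)(-8) − (1)(-7) = 95
V_8→V_1: (1)(-4) − (2)(-8) = 12
Σ = 506
Area = |Σ|/2 = 253.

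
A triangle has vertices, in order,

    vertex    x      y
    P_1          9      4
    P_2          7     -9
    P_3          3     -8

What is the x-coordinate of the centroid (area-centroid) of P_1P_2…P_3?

19/3

Apply Gauss's area formula. First the cross-terms c_i = x_i·y_{i+1} − x_{i+1}·y_i:
  -109, -29, 84  ⇒  2A = -54, A = -27.
Then Σ (x_i + x_{i+1})·c_i = -1026, so x̄ = -1026 / (6·(-27)) = 19/3.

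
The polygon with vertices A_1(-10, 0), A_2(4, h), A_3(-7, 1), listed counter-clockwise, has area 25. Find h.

The doubled signed area Σ (x_i y_{i+1} − x_{i+1} y_i) is linear in h.
With h=0 it equals 14; the coefficient of h is -3 (from the two edges through A_2).
So -3·h + 14 = 2·25 = 50 ⇒ h = -12.

-12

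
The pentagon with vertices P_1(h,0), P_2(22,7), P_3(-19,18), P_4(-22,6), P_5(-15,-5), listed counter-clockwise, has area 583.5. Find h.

13

Write out the shoelace sum; only the two edges meeting at P_1 involve h:
2·Area = [((-15)·0 − h·(-5)) + (h·7 − 22·0)] + 1011
       = 12·h + 1011 = 1167
⇒ h = 13.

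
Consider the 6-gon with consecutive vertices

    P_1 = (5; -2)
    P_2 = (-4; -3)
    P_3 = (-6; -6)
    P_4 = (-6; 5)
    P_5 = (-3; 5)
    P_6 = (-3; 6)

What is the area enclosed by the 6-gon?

62.5

Σ = (-23) + (6) + (-66) + (-15) + (-3) + (-24) = -125
Area = |Σ|/2 = 62.5.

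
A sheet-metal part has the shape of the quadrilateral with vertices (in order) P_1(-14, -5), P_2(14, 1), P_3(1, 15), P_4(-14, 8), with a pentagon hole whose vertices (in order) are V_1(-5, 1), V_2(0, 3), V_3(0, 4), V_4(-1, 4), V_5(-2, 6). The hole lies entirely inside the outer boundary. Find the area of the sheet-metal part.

323

Outer boundary:
Cross-terms: 56, 209, 218, 182  ⇒  Σ = 665
Area = |Σ|/2 = 332.5.
Hole:
Apply Gauss's area formula: 2A = Σ (x_i·y_{i+1} − x_{i+1}·y_i), indices taken mod 5.
V_1→V_2: (-5)(3) − (0)(1) = -15
V_2→V_3: (0)(4) − (0)(3) = 0
V_3→V_4: (0)(4) − (-1)(4) = 4
V_4→V_5: (-1)(6) − (-2)(4) = 2
V_5→V_1: (-2)(1) − (-5)(6) = 28
Σ = 19
Area = |Σ|/2 = 9.5.
Net area = 332.5 − 9.5 = 323.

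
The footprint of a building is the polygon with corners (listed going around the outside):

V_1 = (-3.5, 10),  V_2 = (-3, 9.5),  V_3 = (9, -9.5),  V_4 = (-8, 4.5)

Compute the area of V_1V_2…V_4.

80

Apply the surveyor's formula: 2A = Σ (x_i·y_{i+1} − x_{i+1}·y_i), indices taken mod 4.
Cross-terms: -3.25, -57, -35.5, -64.25  ⇒  Σ = -160
Area = |Σ|/2 = 80.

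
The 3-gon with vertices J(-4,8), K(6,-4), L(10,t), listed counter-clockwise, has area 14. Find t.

-6

The doubled signed area Σ (x_i y_{i+1} − x_{i+1} y_i) is linear in t.
With t=0 it equals 88; the coefficient of t is 10 (from the two edges through L).
So 10·t + 88 = 2·14 = 28 ⇒ t = -6.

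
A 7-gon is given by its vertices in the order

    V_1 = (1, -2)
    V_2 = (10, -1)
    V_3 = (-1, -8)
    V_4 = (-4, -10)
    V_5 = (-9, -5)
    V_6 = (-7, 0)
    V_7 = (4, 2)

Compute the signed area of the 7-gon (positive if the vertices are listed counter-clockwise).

Apply the shoelace formula: 2A = Σ (x_i·y_{i+1} − x_{i+1}·y_i), indices taken mod 7.
V_1→V_2: (1)(-1) − (10)(-2) = 19
V_2→V_3: (10)(-8) − (-1)(-1) = -81
V_3→V_4: (-1)(-10) − (-4)(-8) = -22
V_4→V_5: (-4)(-5) − (-9)(-10) = -70
V_5→V_6: (-9)(0) − (-7)(-5) = -35
V_6→V_7: (-7)(2) − (4)(0) = -14
V_7→V_1: (4)(-2) − (1)(2) = -10
Σ = -213
Signed area = Σ/2 = -106.5 (negative ⇒ clockwise traversal).

-106.5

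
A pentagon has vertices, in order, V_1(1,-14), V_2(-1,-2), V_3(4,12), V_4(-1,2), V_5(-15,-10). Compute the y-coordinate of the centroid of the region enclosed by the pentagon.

Apply the shoelace (surveyor's) formula. First the cross-terms c_i = x_i·y_{i+1} − x_{i+1}·y_i:
  -16, -4, 20, 40, 220  ⇒  2A = 260, A = 130.
Then Σ (y_i + y_{i+1})·c_i = -5104, so ȳ = -5104 / (6·130) = -1276/195.

-1276/195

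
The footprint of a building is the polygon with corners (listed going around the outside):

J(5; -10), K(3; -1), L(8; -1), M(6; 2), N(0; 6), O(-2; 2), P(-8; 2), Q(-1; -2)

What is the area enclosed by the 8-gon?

75

J→K: (5)(-1) − (3)(-10) = 25
K→L: (3)(-1) − (8)(-1) = 5
L→M: (8)(2) − (6)(-1) = 22
M→N: (6)(6) − (0)(2) = 36
N→O: (0)(2) − (-2)(6) = 12
O→P: (-2)(2) − (-8)(2) = 12
P→Q: (-8)(-2) − (-1)(2) = 18
Q→J: (-1)(-10) − (5)(-2) = 20
Σ = 150
Area = |Σ|/2 = 75.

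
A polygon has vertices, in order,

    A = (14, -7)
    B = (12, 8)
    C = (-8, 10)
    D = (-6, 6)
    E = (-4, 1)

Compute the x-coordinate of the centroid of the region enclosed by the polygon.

703/159

Apply the shoelace formula. First the cross-terms c_i = x_i·y_{i+1} − x_{i+1}·y_i:
  196, 184, 12, 18, 14  ⇒  2A = 424, A = 212.
Then Σ (x_i + x_{i+1})·c_i = 5624, so x̄ = 5624 / (6·212) = 703/159.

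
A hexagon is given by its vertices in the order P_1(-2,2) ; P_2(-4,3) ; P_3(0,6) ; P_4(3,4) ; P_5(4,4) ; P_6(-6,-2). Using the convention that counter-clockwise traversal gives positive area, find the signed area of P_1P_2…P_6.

P_1→P_2: (-2)(3) − (-4)(2) = 2
P_2→P_3: (-4)(6) − (0)(3) = -24
P_3→P_4: (0)(4) − (3)(6) = -18
P_4→P_5: (3)(4) − (4)(4) = -4
P_5→P_6: (4)(-2) − (-6)(4) = 16
P_6→P_1: (-6)(2) − (-2)(-2) = -16
Σ = -44
Signed area = Σ/2 = -22 (negative ⇒ clockwise traversal).

-22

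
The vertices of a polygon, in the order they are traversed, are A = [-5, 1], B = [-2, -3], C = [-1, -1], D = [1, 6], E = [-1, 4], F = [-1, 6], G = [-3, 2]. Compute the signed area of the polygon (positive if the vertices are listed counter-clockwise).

21

Σ = (17) + (-1) + (-5) + (10) + (-2) + (16) + (7) = 42
Signed area = Σ/2 = 21 (positive ⇒ counter-clockwise traversal).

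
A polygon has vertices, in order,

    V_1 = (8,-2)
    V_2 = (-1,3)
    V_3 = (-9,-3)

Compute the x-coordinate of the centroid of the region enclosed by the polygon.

Apply the surveyor's formula. First the cross-terms c_i = x_i·y_{i+1} − x_{i+1}·y_i:
  22, 30, 42  ⇒  2A = 94, A = 47.
Then Σ (x_i + x_{i+1})·c_i = -188, so x̄ = -188 / (6·47) = -2/3.

-2/3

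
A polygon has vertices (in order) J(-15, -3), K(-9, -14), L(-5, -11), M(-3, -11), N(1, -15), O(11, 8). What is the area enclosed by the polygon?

Apply the surveyor's formula: 2A = Σ (x_i·y_{i+1} − x_{i+1}·y_i), indices taken mod 6.
J→K: (-15)(-14) − (-9)(-3) = 183
K→L: (-9)(-11) − (-5)(-14) = 29
L→M: (-5)(-11) − (-3)(-11) = 22
M→N: (-3)(-15) − (1)(-11) = 56
N→O: (1)(8) − (11)(-15) = 173
O→J: (11)(-3) − (-15)(8) = 87
Σ = 550
Area = |Σ|/2 = 275.

275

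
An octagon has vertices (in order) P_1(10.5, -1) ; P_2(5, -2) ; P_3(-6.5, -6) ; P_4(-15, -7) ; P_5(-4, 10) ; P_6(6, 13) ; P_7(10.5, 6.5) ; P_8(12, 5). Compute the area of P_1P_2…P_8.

290.5

Σ = (-16) + (-43) + (-44.5) + (-178) + (-112) + (-97.5) + (-25.5) + (-64.5) = -581
Area = |Σ|/2 = 290.5.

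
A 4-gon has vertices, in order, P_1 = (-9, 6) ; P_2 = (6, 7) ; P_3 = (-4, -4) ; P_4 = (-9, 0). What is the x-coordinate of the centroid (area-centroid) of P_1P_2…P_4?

Apply Gauss's area formula. First the cross-terms c_i = x_i·y_{i+1} − x_{i+1}·y_i:
  -99, 4, -36, -54  ⇒  2A = -185, A = -92.5.
Then Σ (x_i + x_{i+1})·c_i = 1745, so x̄ = 1745 / (6·(-92.5)) = -349/111.

-349/111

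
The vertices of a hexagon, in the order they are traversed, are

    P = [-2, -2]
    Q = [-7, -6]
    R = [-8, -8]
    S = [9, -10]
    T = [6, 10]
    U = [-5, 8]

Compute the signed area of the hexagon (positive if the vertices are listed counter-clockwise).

216

Apply the shoelace formula: 2A = Σ (x_i·y_{i+1} − x_{i+1}·y_i), indices taken mod 6.
Σ = (-2) + (8) + (152) + (150) + (98) + (26) = 432
Signed area = Σ/2 = 216 (positive ⇒ counter-clockwise traversal).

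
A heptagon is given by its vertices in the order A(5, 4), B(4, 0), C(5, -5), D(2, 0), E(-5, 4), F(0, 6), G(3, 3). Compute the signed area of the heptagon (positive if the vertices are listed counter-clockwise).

Σ = (-16) + (-20) + (10) + (8) + (-30) + (-18) + (-3) = -69
Signed area = Σ/2 = -34.5 (negative ⇒ clockwise traversal).

-34.5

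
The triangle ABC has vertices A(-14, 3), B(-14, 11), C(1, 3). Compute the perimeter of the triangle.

|AB| = √((0)² + (8)²) = √64 = 8
|BC| = √((15)² + (-8)²) = √289 = 17
|CA| = √((-15)² + (0)²) = √225 = 15
Perimeter = 8 + 17 + 15 = 40.

40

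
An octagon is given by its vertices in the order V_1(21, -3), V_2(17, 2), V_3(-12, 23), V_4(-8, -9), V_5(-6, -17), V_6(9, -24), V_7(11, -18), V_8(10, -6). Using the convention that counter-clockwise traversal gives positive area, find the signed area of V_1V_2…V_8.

Apply Gauss's area formula: 2A = Σ (x_i·y_{i+1} − x_{i+1}·y_i), indices taken mod 8.
Σ = (93) + (415) + (292) + (82) + (297) + (102) + (114) + (96) = 1491
Signed area = Σ/2 = 745.5 (positive ⇒ counter-clockwise traversal).

745.5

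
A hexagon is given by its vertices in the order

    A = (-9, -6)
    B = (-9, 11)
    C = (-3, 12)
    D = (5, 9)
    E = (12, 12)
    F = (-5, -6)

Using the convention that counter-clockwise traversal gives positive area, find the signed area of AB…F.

-199.5

Σ = (-153) + (-75) + (-87) + (-48) + (-12) + (-24) = -399
Signed area = Σ/2 = -199.5 (negative ⇒ clockwise traversal).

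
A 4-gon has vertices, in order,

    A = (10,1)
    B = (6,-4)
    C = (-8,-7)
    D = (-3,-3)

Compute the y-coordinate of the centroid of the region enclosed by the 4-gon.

Apply Gauss's area formula. First the cross-terms c_i = x_i·y_{i+1} − x_{i+1}·y_i:
  -46, -74, 3, 27  ⇒  2A = -90, A = -45.
Then Σ (y_i + y_{i+1})·c_i = 868, so ȳ = 868 / (6·(-45)) = -434/135.

-434/135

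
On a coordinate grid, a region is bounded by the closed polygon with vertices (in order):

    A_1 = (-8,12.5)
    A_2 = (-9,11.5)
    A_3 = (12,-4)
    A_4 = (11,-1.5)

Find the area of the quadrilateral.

Apply the surveyor's formula: 2A = Σ (x_i·y_{i+1} − x_{i+1}·y_i), indices taken mod 4.
Σ = (20.5) + (-102) + (26) + (125.5) = 70
Area = |Σ|/2 = 35.

35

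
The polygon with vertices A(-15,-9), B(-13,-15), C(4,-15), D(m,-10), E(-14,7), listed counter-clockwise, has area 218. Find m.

The doubled signed area Σ (x_i y_{i+1} − x_{i+1} y_i) is linear in m.
With m=0 it equals 414; the coefficient of m is 22 (from the two edges through D).
So 22·m + 414 = 2·218 = 436 ⇒ m = 1.

1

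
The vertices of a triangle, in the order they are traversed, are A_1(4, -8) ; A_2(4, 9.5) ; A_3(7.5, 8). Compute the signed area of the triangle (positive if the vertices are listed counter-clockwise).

Apply Gauss's area formula: 2A = Σ (x_i·y_{i+1} − x_{i+1}·y_i), indices taken mod 3.
Σ = (70) + (-39.25) + (-92) = -61.25
Signed area = Σ/2 = -30.625 (negative ⇒ clockwise traversal).

-30.625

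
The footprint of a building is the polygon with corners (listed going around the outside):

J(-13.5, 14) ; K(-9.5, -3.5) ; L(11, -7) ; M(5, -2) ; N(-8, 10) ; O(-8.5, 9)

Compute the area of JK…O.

Apply the surveyor's formula: 2A = Σ (x_i·y_{i+1} − x_{i+1}·y_i), indices taken mod 6.
Σ = (180.25) + (105) + (13) + (34) + (13) + (2.5) = 347.75
Area = |Σ|/2 = 173.875.

173.875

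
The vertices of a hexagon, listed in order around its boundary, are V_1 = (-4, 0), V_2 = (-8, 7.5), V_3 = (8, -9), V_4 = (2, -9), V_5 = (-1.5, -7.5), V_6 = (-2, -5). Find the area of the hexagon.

Σ = (-30) + (12) + (-54) + (-28.5) + (-7.5) + (-20) = -128
Area = |Σ|/2 = 64.

64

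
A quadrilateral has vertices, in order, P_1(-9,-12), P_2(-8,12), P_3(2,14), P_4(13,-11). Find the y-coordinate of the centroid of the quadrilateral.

-101/141

Apply the shoelace (surveyor's) formula. First the cross-terms c_i = x_i·y_{i+1} − x_{i+1}·y_i:
  -204, -136, -204, -255  ⇒  2A = -799, A = -399.5.
Then Σ (y_i + y_{i+1})·c_i = 1717, so ȳ = 1717 / (6·(-399.5)) = -101/141.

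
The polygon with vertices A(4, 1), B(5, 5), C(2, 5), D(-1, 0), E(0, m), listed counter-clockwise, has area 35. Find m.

Write out the shoelace sum; only the two edges meeting at E involve m:
2·Area = [((-1)·m − 0·0) + (0·1 − 4·m)] + 35
       = -5·m + 35 = 70
⇒ m = -7.

-7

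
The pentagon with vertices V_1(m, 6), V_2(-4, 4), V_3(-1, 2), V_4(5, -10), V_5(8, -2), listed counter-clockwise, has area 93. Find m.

Write out the shoelace sum; only the two edges meeting at V_1 involve m:
2·Area = [(8·6 − m·(-2)) + (m·4 − (-4)·6)] + 66
       = 6·m + 138 = 186
⇒ m = 8.

8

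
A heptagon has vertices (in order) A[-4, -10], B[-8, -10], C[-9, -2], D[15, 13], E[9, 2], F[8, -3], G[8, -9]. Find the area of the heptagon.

Apply the surveyor's formula: 2A = Σ (x_i·y_{i+1} − x_{i+1}·y_i), indices taken mod 7.
Σ = (-40) + (-74) + (-87) + (-87) + (-43) + (-48) + (-116) = -495
Area = |Σ|/2 = 247.5.

247.5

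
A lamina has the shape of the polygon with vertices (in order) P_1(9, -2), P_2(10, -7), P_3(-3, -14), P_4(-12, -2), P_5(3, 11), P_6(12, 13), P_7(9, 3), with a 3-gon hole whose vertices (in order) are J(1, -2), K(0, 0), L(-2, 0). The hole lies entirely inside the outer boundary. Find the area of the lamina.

Outer boundary:
Apply Gauss's area formula: 2A = Σ (x_i·y_{i+1} − x_{i+1}·y_i), indices taken mod 7.
Cross-terms: -43, -161, -162, -126, -93, -81, -45  ⇒  Σ = -711
Area = |Σ|/2 = 355.5.
Hole:
Σ = (0) + (0) + (4) = 4
Area = |Σ|/2 = 2.
Net area = 355.5 − 2 = 353.5.

353.5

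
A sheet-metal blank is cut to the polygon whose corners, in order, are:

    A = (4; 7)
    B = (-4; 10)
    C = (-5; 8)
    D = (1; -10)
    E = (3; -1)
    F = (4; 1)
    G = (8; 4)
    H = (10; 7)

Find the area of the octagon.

115

Apply the surveyor's formula: 2A = Σ (x_i·y_{i+1} − x_{i+1}·y_i), indices taken mod 8.
Σ = (68) + (18) + (42) + (29) + (7) + (8) + (16) + (42) = 230
Area = |Σ|/2 = 115.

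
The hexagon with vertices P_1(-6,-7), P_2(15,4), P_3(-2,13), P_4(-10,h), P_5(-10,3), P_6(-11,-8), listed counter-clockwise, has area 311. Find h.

12

Write out the shoelace sum; only the two edges meeting at P_4 involve h:
2·Area = [((-2)·h − (-10)·13) + ((-10)·3 − (-10)·h)] + 426
       = 8·h + 526 = 622
⇒ h = 12.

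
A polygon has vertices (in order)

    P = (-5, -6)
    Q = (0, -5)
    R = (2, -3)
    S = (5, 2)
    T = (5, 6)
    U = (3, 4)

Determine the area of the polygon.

Σ = (25) + (10) + (19) + (20) + (2) + (2) = 78
Area = |Σ|/2 = 39.

39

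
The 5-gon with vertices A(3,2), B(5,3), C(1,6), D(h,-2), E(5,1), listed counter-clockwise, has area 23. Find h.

Write out the shoelace sum; only the two edges meeting at D involve h:
2·Area = [(1·(-2) − h·6) + (h·1 − 5·(-2))] + 33
       = -5·h + 41 = 46
⇒ h = -1.

-1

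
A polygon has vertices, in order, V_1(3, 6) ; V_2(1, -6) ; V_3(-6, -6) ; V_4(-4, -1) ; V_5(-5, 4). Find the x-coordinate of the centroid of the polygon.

Apply the shoelace formula. First the cross-terms c_i = x_i·y_{i+1} − x_{i+1}·y_i:
  -24, -42, -18, -21, -42  ⇒  2A = -147, A = -73.5.
Then Σ (x_i + x_{i+1})·c_i = 567, so x̄ = 567 / (6·(-73.5)) = -9/7.

-9/7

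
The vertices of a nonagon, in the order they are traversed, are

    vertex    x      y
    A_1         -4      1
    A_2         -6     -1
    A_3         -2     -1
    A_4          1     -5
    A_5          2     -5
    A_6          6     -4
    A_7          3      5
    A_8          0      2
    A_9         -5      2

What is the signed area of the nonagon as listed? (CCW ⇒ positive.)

Apply the shoelace formula: 2A = Σ (x_i·y_{i+1} − x_{i+1}·y_i), indices taken mod 9.
Σ = (10) + (4) + (11) + (5) + (22) + (42) + (6) + (10) + (3) = 113
Signed area = Σ/2 = 56.5 (positive ⇒ counter-clockwise traversal).

56.5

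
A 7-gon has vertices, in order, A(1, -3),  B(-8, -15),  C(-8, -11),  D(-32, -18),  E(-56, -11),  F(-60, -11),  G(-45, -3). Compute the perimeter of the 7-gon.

|AB| = √((-9)² + (-12)²) = √225 = 15
|BC| = √((0)² + (4)²) = √16 = 4
|CD| = √((-24)² + (-7)²) = √625 = 25
|DE| = √((-24)² + (7)²) = √625 = 25
|EF| = √((-4)² + (0)²) = √16 = 4
|FG| = √((15)² + (8)²) = √289 = 17
|GA| = √((46)² + (0)²) = √2116 = 46
Perimeter = 15 + 4 + 25 + 25 + 4 + 17 + 46 = 136.

136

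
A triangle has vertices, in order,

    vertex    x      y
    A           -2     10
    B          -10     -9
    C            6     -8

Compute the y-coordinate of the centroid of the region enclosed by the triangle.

Apply the shoelace formula. First the cross-terms c_i = x_i·y_{i+1} − x_{i+1}·y_i:
  118, 134, 44  ⇒  2A = 296, A = 148.
Then Σ (y_i + y_{i+1})·c_i = -2072, so ȳ = -2072 / (6·148) = -7/3.

-7/3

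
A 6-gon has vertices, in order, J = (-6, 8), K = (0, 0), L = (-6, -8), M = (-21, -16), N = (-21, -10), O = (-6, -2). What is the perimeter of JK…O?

70

|JK| = √((6)² + (-8)²) = √100 = 10
|KL| = √((-6)² + (-8)²) = √100 = 10
|LM| = √((-15)² + (-8)²) = √289 = 17
|MN| = √((0)² + (6)²) = √36 = 6
|NO| = √((15)² + (8)²) = √289 = 17
|OJ| = √((0)² + (10)²) = √100 = 10
Perimeter = 10 + 10 + 17 + 6 + 17 + 10 = 70.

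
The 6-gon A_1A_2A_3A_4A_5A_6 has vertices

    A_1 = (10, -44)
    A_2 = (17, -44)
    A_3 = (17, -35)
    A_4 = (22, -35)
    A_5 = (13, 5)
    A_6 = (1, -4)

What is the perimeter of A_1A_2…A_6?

118

|A_1A_2| = √((7)² + (0)²) = √49 = 7
|A_2A_3| = √((0)² + (9)²) = √81 = 9
|A_3A_4| = √((5)² + (0)²) = √25 = 5
|A_4A_5| = √((-9)² + (40)²) = √1681 = 41
|A_5A_6| = √((-12)² + (-9)²) = √225 = 15
|A_6A_1| = √((9)² + (-40)²) = √1681 = 41
Perimeter = 7 + 9 + 5 + 41 + 15 + 41 = 118.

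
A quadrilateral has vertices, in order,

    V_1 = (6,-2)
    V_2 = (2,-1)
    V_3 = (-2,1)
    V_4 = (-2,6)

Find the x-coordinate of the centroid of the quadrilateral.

26/33

Apply the shoelace formula. First the cross-terms c_i = x_i·y_{i+1} − x_{i+1}·y_i:
  -2, 0, -10, -32  ⇒  2A = -44, A = -22.
Then Σ (x_i + x_{i+1})·c_i = -104, so x̄ = -104 / (6·(-22)) = 26/33.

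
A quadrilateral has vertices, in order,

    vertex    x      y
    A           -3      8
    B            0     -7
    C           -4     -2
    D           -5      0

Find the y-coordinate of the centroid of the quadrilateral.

3/19

Apply Gauss's area formula. First the cross-terms c_i = x_i·y_{i+1} − x_{i+1}·y_i:
  21, -28, -10, -40  ⇒  2A = -57, A = -28.5.
Then Σ (y_i + y_{i+1})·c_i = -27, so ȳ = -27 / (6·(-28.5)) = 3/19.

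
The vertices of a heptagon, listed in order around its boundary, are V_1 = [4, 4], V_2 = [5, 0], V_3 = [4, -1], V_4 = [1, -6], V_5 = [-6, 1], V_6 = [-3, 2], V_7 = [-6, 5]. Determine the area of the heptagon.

Cross-terms: -20, -5, -23, -35, -9, -3, -44  ⇒  Σ = -139
Area = |Σ|/2 = 69.5.

69.5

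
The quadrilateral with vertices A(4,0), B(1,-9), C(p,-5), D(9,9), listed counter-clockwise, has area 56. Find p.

Write out the shoelace sum; only the two edges meeting at C involve p:
2·Area = [(1·(-5) − p·(-9)) + (p·9 − 9·(-5))] + -72
       = 18·p + -32 = 112
⇒ p = 8.

8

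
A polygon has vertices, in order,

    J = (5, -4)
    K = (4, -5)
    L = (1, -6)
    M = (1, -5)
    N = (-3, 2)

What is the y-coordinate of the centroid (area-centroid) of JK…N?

Apply the shoelace (surveyor's) formula. First the cross-terms c_i = x_i·y_{i+1} − x_{i+1}·y_i:
  -9, -19, 1, -13, 2  ⇒  2A = -38, A = -19.
Then Σ (y_i + y_{i+1})·c_i = 314, so ȳ = 314 / (6·(-19)) = -157/57.

-157/57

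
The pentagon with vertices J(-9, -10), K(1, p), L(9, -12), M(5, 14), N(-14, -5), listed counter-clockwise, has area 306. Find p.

The doubled signed area Σ (x_i y_{i+1} − x_{i+1} y_i) is linear in p.
With p=0 it equals 450; the coefficient of p is -18 (from the two edges through K).
So -18·p + 450 = 2·306 = 612 ⇒ p = -9.

-9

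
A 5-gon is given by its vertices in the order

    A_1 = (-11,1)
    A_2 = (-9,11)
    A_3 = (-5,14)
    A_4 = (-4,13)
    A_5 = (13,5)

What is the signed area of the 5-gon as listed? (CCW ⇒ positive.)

-156.5

Apply the shoelace (surveyor's) formula: 2A = Σ (x_i·y_{i+1} − x_{i+1}·y_i), indices taken mod 5.
Σ = (-112) + (-71) + (-9) + (-189) + (68) = -313
Signed area = Σ/2 = -156.5 (negative ⇒ clockwise traversal).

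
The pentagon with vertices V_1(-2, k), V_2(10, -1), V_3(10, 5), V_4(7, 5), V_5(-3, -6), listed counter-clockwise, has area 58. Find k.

-6

The doubled signed area Σ (x_i y_{i+1} − x_{i+1} y_i) is linear in k.
With k=0 it equals 38; the coefficient of k is -13 (from the two edges through V_1).
So -13·k + 38 = 2·58 = 116 ⇒ k = -6.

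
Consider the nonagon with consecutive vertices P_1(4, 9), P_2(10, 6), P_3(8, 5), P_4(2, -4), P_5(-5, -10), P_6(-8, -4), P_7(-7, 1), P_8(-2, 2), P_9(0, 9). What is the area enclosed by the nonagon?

Σ = (-66) + (2) + (-42) + (-40) + (-60) + (-36) + (-12) + (-18) + (-36) = -308
Area = |Σ|/2 = 154.

154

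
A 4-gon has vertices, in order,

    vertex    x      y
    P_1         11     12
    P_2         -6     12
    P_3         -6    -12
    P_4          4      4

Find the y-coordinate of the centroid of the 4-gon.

596/141

Apply the shoelace (surveyor's) formula. First the cross-terms c_i = x_i·y_{i+1} − x_{i+1}·y_i:
  204, 144, 24, 4  ⇒  2A = 376, A = 188.
Then Σ (y_i + y_{i+1})·c_i = 4768, so ȳ = 4768 / (6·188) = 596/141.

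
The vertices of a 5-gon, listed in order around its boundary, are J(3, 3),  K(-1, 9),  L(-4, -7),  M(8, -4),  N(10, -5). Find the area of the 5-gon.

Cross-terms: 30, 43, 72, 0, 45  ⇒  Σ = 190
Area = |Σ|/2 = 95.

95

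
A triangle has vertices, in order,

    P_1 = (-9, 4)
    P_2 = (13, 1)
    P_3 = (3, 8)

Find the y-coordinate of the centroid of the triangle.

13/3

Apply the surveyor's formula. First the cross-terms c_i = x_i·y_{i+1} − x_{i+1}·y_i:
  -61, 101, 84  ⇒  2A = 124, A = 62.
Then Σ (y_i + y_{i+1})·c_i = 1612, so ȳ = 1612 / (6·62) = 13/3.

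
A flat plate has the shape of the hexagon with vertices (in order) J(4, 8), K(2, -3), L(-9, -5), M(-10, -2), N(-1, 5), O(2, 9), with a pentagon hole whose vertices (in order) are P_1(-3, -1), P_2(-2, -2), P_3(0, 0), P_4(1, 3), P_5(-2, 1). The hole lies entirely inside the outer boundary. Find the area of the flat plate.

Outer boundary:
J→K: (4)(-3) − (2)(8) = -28
K→L: (2)(-5) − (-9)(-3) = -37
L→M: (-9)(-2) − (-10)(-5) = -32
M→N: (-10)(5) − (-1)(-2) = -52
N→O: (-1)(9) − (2)(5) = -19
O→J: (2)(8) − (4)(9) = -20
Σ = -188
Area = |Σ|/2 = 94.
Hole:
Apply the shoelace (surveyor's) formula: 2A = Σ (x_i·y_{i+1} − x_{i+1}·y_i), indices taken mod 5.
Σ = (4) + (0) + (0) + (7) + (5) = 16
Area = |Σ|/2 = 8.
Net area = 94 − 8 = 86.

86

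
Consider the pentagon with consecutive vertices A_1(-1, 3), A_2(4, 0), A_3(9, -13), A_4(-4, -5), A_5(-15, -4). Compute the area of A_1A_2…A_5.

134.5

Apply the shoelace formula: 2A = Σ (x_i·y_{i+1} − x_{i+1}·y_i), indices taken mod 5.
A_1→A_2: (-1)(0) − (4)(3) = -12
A_2→A_3: (4)(-13) − (9)(0) = -52
A_3→A_4: (9)(-5) − (-4)(-13) = -97
A_4→A_5: (-4)(-4) − (-15)(-5) = -59
A_5→A_1: (-15)(3) − (-1)(-4) = -49
Σ = -269
Area = |Σ|/2 = 134.5.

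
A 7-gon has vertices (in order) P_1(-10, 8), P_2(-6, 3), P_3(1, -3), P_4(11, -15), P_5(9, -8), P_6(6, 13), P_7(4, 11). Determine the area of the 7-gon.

209.5

Apply Gauss's area formula: 2A = Σ (x_i·y_{i+1} − x_{i+1}·y_i), indices taken mod 7.
Σ = (18) + (15) + (18) + (47) + (165) + (14) + (142) = 419
Area = |Σ|/2 = 209.5.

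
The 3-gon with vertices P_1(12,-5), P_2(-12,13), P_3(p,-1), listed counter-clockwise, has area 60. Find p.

Write out the shoelace sum; only the two edges meeting at P_3 involve p:
2·Area = [((-12)·(-1) − p·13) + (p·(-5) − 12·(-1))] + 96
       = -18·p + 120 = 120
⇒ p = 0.

0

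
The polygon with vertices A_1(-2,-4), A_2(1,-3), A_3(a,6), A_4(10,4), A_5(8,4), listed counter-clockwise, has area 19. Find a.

14

The doubled signed area Σ (x_i y_{i+1} − x_{i+1} y_i) is linear in a.
With a=0 it equals -60; the coefficient of a is 7 (from the two edges through A_3).
So 7·a + -60 = 2·19 = 38 ⇒ a = 14.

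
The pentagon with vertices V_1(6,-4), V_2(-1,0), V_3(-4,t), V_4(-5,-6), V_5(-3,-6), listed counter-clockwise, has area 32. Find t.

-4

Write out the shoelace sum; only the two edges meeting at V_3 involve t:
2·Area = [((-1)·t − (-4)·0) + ((-4)·(-6) − (-5)·t)] + 56
       = 4·t + 80 = 64
⇒ t = -4.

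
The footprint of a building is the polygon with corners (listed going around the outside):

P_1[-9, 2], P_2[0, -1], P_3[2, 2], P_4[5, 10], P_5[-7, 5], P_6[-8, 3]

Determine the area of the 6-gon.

Apply Gauss's area formula: 2A = Σ (x_i·y_{i+1} − x_{i+1}·y_i), indices taken mod 6.
P_1→P_2: (-9)(-1) − (0)(2) = 9
P_2→P_3: (0)(2) − (2)(-1) = 2
P_3→P_4: (2)(10) − (5)(2) = 10
P_4→P_5: (5)(5) − (-7)(10) = 95
P_5→P_6: (-7)(3) − (-8)(5) = 19
P_6→P_1: (-8)(2) − (-9)(3) = 11
Σ = 146
Area = |Σ|/2 = 73.

73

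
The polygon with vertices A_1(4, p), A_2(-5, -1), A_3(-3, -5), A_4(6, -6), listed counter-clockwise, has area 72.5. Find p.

Write out the shoelace sum; only the two edges meeting at A_1 involve p:
2·Area = [(6·p − 4·(-6)) + (4·(-1) − (-5)·p)] + 70
       = 11·p + 90 = 145
⇒ p = 5.

5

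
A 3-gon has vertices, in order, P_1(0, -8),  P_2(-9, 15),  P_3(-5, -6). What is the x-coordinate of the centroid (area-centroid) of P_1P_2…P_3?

Apply the surveyor's formula. First the cross-terms c_i = x_i·y_{i+1} − x_{i+1}·y_i:
  -72, 129, 40  ⇒  2A = 97, A = 48.5.
Then Σ (x_i + x_{i+1})·c_i = -1358, so x̄ = -1358 / (6·48.5) = -14/3.

-14/3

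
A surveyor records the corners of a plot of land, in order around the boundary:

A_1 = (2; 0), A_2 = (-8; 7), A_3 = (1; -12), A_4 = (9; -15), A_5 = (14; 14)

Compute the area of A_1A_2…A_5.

Apply the shoelace formula: 2A = Σ (x_i·y_{i+1} − x_{i+1}·y_i), indices taken mod 5.
Σ = (14) + (89) + (93) + (336) + (-28) = 504
Area = |Σ|/2 = 252.

252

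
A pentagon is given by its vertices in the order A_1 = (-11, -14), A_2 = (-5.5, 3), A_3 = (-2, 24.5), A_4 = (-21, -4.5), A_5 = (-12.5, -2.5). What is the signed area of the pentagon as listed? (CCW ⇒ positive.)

214.25

Σ = (-110) + (-128.75) + (523.5) + (-3.75) + (147.5) = 428.5
Signed area = Σ/2 = 214.25 (positive ⇒ counter-clockwise traversal).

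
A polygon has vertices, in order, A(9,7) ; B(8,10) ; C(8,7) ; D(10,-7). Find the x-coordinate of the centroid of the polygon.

Apply Gauss's area formula. First the cross-terms c_i = x_i·y_{i+1} − x_{i+1}·y_i:
  34, -24, -126, 133  ⇒  2A = 17, A = 8.5.
Then Σ (x_i + x_{i+1})·c_i = 453, so x̄ = 453 / (6·8.5) = 151/17.

151/17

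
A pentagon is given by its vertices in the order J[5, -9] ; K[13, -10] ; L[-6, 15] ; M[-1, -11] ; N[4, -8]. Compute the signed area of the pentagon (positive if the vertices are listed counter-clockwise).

Apply Gauss's area formula: 2A = Σ (x_i·y_{i+1} − x_{i+1}·y_i), indices taken mod 5.
Σ = (67) + (135) + (81) + (52) + (4) = 339
Signed area = Σ/2 = 169.5 (positive ⇒ counter-clockwise traversal).

169.5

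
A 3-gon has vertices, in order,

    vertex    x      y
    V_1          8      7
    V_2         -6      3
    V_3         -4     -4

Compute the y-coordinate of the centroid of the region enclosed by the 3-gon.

2

Apply the shoelace formula. First the cross-terms c_i = x_i·y_{i+1} − x_{i+1}·y_i:
  66, 36, 4  ⇒  2A = 106, A = 53.
Then Σ (y_i + y_{i+1})·c_i = 636, so ȳ = 636 / (6·53) = 2.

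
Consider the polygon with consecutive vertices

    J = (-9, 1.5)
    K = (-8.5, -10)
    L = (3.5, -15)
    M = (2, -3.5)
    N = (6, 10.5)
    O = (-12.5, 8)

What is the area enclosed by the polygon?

Apply the shoelace (surveyor's) formula: 2A = Σ (x_i·y_{i+1} − x_{i+1}·y_i), indices taken mod 6.
Σ = (102.75) + (162.5) + (17.75) + (42) + (179.25) + (53.25) = 557.5
Area = |Σ|/2 = 278.75.

278.75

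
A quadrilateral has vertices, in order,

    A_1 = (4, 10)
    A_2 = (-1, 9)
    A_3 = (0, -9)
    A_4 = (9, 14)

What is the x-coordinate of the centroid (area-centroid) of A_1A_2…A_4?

Apply the shoelace formula. First the cross-terms c_i = x_i·y_{i+1} − x_{i+1}·y_i:
  46, 9, 81, 34  ⇒  2A = 170, A = 85.
Then Σ (x_i + x_{i+1})·c_i = 1300, so x̄ = 1300 / (6·85) = 130/51.

130/51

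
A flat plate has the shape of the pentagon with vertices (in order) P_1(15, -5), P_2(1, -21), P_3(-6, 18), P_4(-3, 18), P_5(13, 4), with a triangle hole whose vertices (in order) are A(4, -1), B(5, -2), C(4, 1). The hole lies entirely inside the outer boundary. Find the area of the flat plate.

Outer boundary:
P_1→P_2: (15)(-21) − (1)(-5) = -310
P_2→P_3: (1)(18) − (-6)(-21) = -108
P_3→P_4: (-6)(18) − (-3)(18) = -54
P_4→P_5: (-3)(4) − (13)(18) = -246
P_5→P_1: (13)(-5) − (15)(4) = -125
Σ = -843
Area = |Σ|/2 = 421.5.
Hole:
Apply the shoelace formula: 2A = Σ (x_i·y_{i+1} − x_{i+1}·y_i), indices taken mod 3.
Σ = (-3) + (13) + (-8) = 2
Area = |Σ|/2 = 1.
Net area = 421.5 − 1 = 420.5.

420.5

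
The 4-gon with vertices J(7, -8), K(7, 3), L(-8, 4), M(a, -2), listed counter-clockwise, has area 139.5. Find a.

Write out the shoelace sum; only the two edges meeting at M involve a:
2·Area = [((-8)·(-2) − a·4) + (a·(-8) − 7·(-2))] + 129
       = -12·a + 159 = 279
⇒ a = -10.

-10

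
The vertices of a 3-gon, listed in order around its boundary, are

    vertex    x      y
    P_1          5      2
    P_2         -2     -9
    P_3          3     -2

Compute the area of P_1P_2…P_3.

3

Apply Gauss's area formula: 2A = Σ (x_i·y_{i+1} − x_{i+1}·y_i), indices taken mod 3.
Σ = (-41) + (31) + (16) = 6
Area = |Σ|/2 = 3.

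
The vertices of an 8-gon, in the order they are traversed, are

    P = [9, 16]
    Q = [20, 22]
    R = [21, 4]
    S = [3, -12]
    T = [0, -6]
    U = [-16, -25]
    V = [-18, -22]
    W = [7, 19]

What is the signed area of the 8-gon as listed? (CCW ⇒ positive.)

Apply Gauss's area formula: 2A = Σ (x_i·y_{i+1} − x_{i+1}·y_i), indices taken mod 8.
Σ = (-122) + (-382) + (-264) + (-18) + (-96) + (-98) + (-188) + (-59) = -1227
Signed area = Σ/2 = -613.5 (negative ⇒ clockwise traversal).

-613.5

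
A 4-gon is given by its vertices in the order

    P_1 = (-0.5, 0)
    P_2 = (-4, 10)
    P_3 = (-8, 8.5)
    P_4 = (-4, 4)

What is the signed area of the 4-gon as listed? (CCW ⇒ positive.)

Cross-terms: -5, 46, 2, 2  ⇒  Σ = 45
Signed area = Σ/2 = 22.5 (positive ⇒ counter-clockwise traversal).

22.5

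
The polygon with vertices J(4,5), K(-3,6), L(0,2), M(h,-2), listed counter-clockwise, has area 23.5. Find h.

2

Write out the shoelace sum; only the two edges meeting at M involve h:
2·Area = [(0·(-2) − h·2) + (h·5 − 4·(-2))] + 33
       = 3·h + 41 = 47
⇒ h = 2.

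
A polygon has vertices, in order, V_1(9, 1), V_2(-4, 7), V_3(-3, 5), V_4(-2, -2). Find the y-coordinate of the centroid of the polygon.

29/15

Apply the surveyor's formula. First the cross-terms c_i = x_i·y_{i+1} − x_{i+1}·y_i:
  67, 1, 16, 16  ⇒  2A = 100, A = 50.
Then Σ (y_i + y_{i+1})·c_i = 580, so ȳ = 580 / (6·50) = 29/15.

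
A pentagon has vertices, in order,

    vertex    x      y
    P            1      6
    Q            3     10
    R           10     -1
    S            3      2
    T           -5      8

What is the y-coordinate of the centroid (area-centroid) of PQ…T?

102/23

Apply the shoelace (surveyor's) formula. First the cross-terms c_i = x_i·y_{i+1} − x_{i+1}·y_i:
  -8, -103, 23, 34, -38  ⇒  2A = -92, A = -46.
Then Σ (y_i + y_{i+1})·c_i = -1224, so ȳ = -1224 / (6·(-46)) = 102/23.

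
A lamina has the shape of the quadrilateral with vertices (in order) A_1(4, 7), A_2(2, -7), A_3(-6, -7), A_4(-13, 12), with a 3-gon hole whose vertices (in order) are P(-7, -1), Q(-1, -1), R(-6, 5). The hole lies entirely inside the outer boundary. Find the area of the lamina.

182

Outer boundary:
Apply the shoelace (surveyor's) formula: 2A = Σ (x_i·y_{i+1} − x_{i+1}·y_i), indices taken mod 4.
A_1→A_2: (4)(-7) − (2)(7) = -42
A_2→A_3: (2)(-7) − (-6)(-7) = -56
A_3→A_4: (-6)(12) − (-13)(-7) = -163
A_4→A_1: (-13)(7) − (4)(12) = -139
Σ = -400
Area = |Σ|/2 = 200.
Hole:
Cross-terms: 6, -11, 41  ⇒  Σ = 36
Area = |Σ|/2 = 18.
Net area = 200 − 18 = 182.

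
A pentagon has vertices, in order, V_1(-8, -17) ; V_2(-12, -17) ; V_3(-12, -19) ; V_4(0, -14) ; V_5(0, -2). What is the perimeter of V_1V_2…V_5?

|V_1V_2| = √((-4)² + (0)²) = √16 = 4
|V_2V_3| = √((0)² + (-2)²) = √4 = 2
|V_3V_4| = √((12)² + (5)²) = √169 = 13
|V_4V_5| = √((0)² + (12)²) = √144 = 12
|V_5V_1| = √((-8)² + (-15)²) = √289 = 17
Perimeter = 4 + 2 + 13 + 12 + 17 = 48.

48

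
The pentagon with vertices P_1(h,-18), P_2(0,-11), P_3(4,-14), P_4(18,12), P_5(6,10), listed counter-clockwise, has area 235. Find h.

The doubled signed area Σ (x_i y_{i+1} − x_{i+1} y_i) is linear in h.
With h=0 it equals 344; the coefficient of h is -21 (from the two edges through P_1).
So -21·h + 344 = 2·235 = 470 ⇒ h = -6.

-6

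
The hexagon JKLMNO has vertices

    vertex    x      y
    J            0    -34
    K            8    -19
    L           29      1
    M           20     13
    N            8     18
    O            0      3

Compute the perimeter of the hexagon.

128

|JK| = √((8)² + (15)²) = √289 = 17
|KL| = √((21)² + (20)²) = √841 = 29
|LM| = √((-9)² + (12)²) = √225 = 15
|MN| = √((-12)² + (5)²) = √169 = 13
|NO| = √((-8)² + (-15)²) = √289 = 17
|OJ| = √((0)² + (-37)²) = √1369 = 37
Perimeter = 17 + 29 + 15 + 13 + 17 + 37 = 128.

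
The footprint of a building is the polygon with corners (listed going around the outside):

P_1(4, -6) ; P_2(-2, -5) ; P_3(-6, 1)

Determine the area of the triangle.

P_1→P_2: (4)(-5) − (-2)(-6) = -32
P_2→P_3: (-2)(1) − (-6)(-5) = -32
P_3→P_1: (-6)(-6) − (4)(1) = 32
Σ = -32
Area = |Σ|/2 = 16.

16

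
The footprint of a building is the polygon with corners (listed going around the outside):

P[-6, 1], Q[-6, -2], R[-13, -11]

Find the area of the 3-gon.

Apply the shoelace formula: 2A = Σ (x_i·y_{i+1} − x_{i+1}·y_i), indices taken mod 3.
Cross-terms: 18, 40, -79  ⇒  Σ = -21
Area = |Σ|/2 = 10.5.

10.5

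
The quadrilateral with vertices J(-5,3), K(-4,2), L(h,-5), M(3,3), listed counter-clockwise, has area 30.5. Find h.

The doubled signed area Σ (x_i y_{i+1} − x_{i+1} y_i) is linear in h.
With h=0 it equals 61; the coefficient of h is 1 (from the two edges through L).
So 1·h + 61 = 2·30.5 = 61 ⇒ h = 0.

0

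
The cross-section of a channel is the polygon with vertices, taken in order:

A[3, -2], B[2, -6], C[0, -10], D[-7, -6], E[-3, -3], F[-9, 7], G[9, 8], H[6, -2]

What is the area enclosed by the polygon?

178

Apply the shoelace formula: 2A = Σ (x_i·y_{i+1} − x_{i+1}·y_i), indices taken mod 8.
Σ = (-14) + (-20) + (-70) + (3) + (-48) + (-135) + (-66) + (-6) = -356
Area = |Σ|/2 = 178.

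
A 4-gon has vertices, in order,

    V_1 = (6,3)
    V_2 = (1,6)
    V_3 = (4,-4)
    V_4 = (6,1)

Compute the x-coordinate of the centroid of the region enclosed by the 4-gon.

Apply the shoelace (surveyor's) formula. First the cross-terms c_i = x_i·y_{i+1} − x_{i+1}·y_i:
  33, -28, 28, 12  ⇒  2A = 45, A = 22.5.
Then Σ (x_i + x_{i+1})·c_i = 515, so x̄ = 515 / (6·22.5) = 103/27.

103/27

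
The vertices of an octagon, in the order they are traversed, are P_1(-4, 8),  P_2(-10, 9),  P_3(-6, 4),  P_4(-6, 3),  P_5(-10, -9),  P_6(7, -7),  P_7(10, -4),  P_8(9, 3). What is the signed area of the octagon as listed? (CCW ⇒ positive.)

236.5

Apply the surveyor's formula: 2A = Σ (x_i·y_{i+1} − x_{i+1}·y_i), indices taken mod 8.
Σ = (44) + (14) + (6) + (84) + (133) + (42) + (66) + (84) = 473
Signed area = Σ/2 = 236.5 (positive ⇒ counter-clockwise traversal).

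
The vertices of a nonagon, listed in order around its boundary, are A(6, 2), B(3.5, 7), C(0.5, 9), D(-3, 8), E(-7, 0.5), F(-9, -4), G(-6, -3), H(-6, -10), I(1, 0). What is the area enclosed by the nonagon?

Apply Gauss's area formula: 2A = Σ (x_i·y_{i+1} − x_{i+1}·y_i), indices taken mod 9.
Σ = (35) + (28) + (31) + (54.5) + (32.5) + (3) + (42) + (10) + (2) = 238
Area = |Σ|/2 = 119.

119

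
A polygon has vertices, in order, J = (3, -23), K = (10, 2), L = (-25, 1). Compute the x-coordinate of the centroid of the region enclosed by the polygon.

Apply the shoelace formula. First the cross-terms c_i = x_i·y_{i+1} − x_{i+1}·y_i:
  236, 60, 572  ⇒  2A = 868, A = 434.
Then Σ (x_i + x_{i+1})·c_i = -10416, so x̄ = -10416 / (6·434) = -4.

-4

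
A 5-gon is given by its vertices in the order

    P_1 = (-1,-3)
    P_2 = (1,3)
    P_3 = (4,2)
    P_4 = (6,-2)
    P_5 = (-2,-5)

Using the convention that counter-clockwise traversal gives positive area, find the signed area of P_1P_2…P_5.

-31.5

Apply Gauss's area formula: 2A = Σ (x_i·y_{i+1} − x_{i+1}·y_i), indices taken mod 5.
Cross-terms: 0, -10, -20, -34, 1  ⇒  Σ = -63
Signed area = Σ/2 = -31.5 (negative ⇒ clockwise traversal).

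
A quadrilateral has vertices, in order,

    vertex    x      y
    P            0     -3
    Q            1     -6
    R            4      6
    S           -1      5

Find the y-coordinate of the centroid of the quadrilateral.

Apply the shoelace formula. First the cross-terms c_i = x_i·y_{i+1} − x_{i+1}·y_i:
  3, 30, 26, 3  ⇒  2A = 62, A = 31.
Then Σ (y_i + y_{i+1})·c_i = 265, so ȳ = 265 / (6·31) = 265/186.

265/186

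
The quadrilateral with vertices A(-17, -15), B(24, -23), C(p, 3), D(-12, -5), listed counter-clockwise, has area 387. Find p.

Write out the shoelace sum; only the two edges meeting at C involve p:
2·Area = [(24·3 − p·(-23)) + (p·(-5) − (-12)·3)] + 846
       = 18·p + 954 = 774
⇒ p = -10.

-10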